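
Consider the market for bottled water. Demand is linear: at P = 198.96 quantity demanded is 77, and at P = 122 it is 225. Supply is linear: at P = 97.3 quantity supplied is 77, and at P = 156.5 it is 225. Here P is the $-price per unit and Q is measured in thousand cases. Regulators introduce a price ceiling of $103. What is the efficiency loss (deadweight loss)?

Demand slope = (122 − 198.96)/(225 − 77) = −0.52, so P = 239 − 0.52Q.
Supply slope = (156.5 − 97.3)/(225 − 77) = 0.4, so P = 66.5 + 0.4Q.
Competitive equilibrium: 239 − 0.52Q = 66.5 + 0.4Q → Q* = 187.5, P* = 141.5.
At the ceiling P = 103, quantity supplied = (103 − 66.5)/0.4 = 91.25.
Willingness to pay at Q' = 91.25: 239 − 0.52·91.25 = 191.55.
ΔQ = 187.5 − 91.25 = 96.25; wedge = 191.55 − 103 = 88.55.
DWL = ½ × 96.25 × 88.55 = $4261.47 thousand.

$4261.47 thousand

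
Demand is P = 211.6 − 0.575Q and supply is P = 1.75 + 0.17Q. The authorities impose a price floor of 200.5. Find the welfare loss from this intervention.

25642.85

Competitive equilibrium: 211.6 − 0.575Q = 1.75 + 0.17Q → Q* = 281.67785, P* = 49.63523.
At the floor P = 200.5, quantity demanded = (211.6 − 200.5)/0.575 = 19.30435.
Sellers' marginal cost at Q' = 19.30435: 1.75 + 0.17·19.30435 = 5.03174.
ΔQ = 281.67785 − 19.30435 = 262.3735; wedge = 200.5 − 5.03174 = 195.46826.
Welfare loss = ½ × 262.3735 × 195.46826 = 25642.85.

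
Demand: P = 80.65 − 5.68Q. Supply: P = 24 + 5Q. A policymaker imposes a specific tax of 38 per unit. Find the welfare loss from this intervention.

Competitive equilibrium: 80.65 − 5.68Q = 24 + 5Q → Q* = 5.3043, P* = 50.5215.
With the tax, the buyer price exceeds the seller price by 38: (80.65 − 5.68Q) − (24 + 5Q) = 38 → Q' = 1.7463.
ΔQ = 5.3043 − 1.7463 = 3.558; the wedge equals the tax, 38.
The triangle = ½ × 3.558 × 38 = 67.60.

67.60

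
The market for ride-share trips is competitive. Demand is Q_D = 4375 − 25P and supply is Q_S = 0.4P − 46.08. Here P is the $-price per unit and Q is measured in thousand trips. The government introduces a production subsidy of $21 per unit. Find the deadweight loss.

$86.81 thousand

In inverse form: demand P = 175 − 0.04Q, supply P = 115.2 + 2.5Q.
Competitive equilibrium: 175 − 0.04Q = 115.2 + 2.5Q → Q* = 23.5433, P* = 174.0583.
The subsidy lowers effective supply by 21: P = 94.2 + 2.5Q.
New quantity: 175 − 0.04Q = 94.2 + 2.5Q → Q' = 31.811.
Overproduction ΔQ = 31.811 − 23.5433 = 8.2677; wedge = subsidy = 21.
The triangle = ½ × 8.2677 × 21 = $86.81 thousand.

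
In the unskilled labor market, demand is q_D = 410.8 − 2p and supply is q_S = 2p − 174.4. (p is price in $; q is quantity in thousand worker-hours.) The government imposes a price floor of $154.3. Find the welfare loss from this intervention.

$128 thousand

In inverse form: demand p = 205.4 − 0.5q, supply p = 87.2 + 0.5q.
Competitive equilibrium: 205.4 − 0.5q = 87.2 + 0.5q → q* = 118.2, p* = 146.3.
At the floor p = 154.3, quantity demanded = (205.4 − 154.3)/0.5 = 102.2.
Sellers' marginal cost at q' = 102.2: 87.2 + 0.5·102.2 = 138.3.
Δq = 118.2 − 102.2 = 16; wedge = 154.3 − 138.3 = 16.
The triangle = ½ × 16 × 16 = $128 thousand.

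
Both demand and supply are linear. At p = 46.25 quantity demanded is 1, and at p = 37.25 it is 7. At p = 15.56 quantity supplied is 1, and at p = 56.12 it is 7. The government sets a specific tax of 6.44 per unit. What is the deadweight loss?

2.51

Demand slope = (37.25 − 46.25)/(7 − 1) = −1.5, so p = 47.75 − 1.5q.
Supply slope = (56.12 − 15.56)/(7 − 1) = 6.76, so p = 8.8 + 6.76q.
Competitive equilibrium: 47.75 − 1.5q = 8.8 + 6.76q → q* = 4.7155, p* = 40.6768.
With the tax, the buyer price exceeds the seller price by 6.44: (47.75 − 1.5q) − (8.8 + 6.76q) = 6.44 → q' = 3.9358.
Δq = 4.7155 − 3.9358 = 0.7797; the wedge equals the tax, 6.44.
DWL = ½ × 0.7797 × 6.44 = 2.51.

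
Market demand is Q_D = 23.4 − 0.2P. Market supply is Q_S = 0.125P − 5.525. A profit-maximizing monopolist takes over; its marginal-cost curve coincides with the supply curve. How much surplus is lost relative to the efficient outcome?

In inverse form: demand P = 117 − 5Q, supply P = 44.2 + 8Q.
Competitive equilibrium: 117 − 5Q = 44.2 + 8Q → Q* = 5.6, P* = 89.
Marginal revenue: MR = 117 − 10Q. Set MR = MC: 117 − 10Q = 44.2 + 8Q → Q_m = 4.0444.
Price P_m = 117 − 5·4.0444 = 96.778; MC(Q_m) = 44.2 + 8·4.0444 = 76.5552.
Competitive Q* = 5.6, so ΔQ = 1.5556; wedge = 96.778 − 76.5552 = 20.2228.
The triangle = ½ × 1.5556 × 20.2228 = 15.73.

15.73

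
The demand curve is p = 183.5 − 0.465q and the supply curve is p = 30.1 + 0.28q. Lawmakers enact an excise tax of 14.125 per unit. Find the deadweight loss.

133.90

Competitive equilibrium: 183.5 − 0.465q = 30.1 + 0.28q → q* = 205.906, p* = 87.7537.
With the tax, the buyer price exceeds the seller price by 14.125: (183.5 − 0.465q) − (30.1 + 0.28q) = 14.125 → q' = 186.9463.
Δq = 205.906 − 186.9463 = 18.9597; the wedge equals the tax, 14.125.
Welfare loss = ½ × 18.9597 × 14.125 = 133.90.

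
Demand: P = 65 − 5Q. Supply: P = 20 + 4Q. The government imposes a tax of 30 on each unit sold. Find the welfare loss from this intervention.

50

Competitive equilibrium: 65 − 5Q = 20 + 4Q → Q* = 5, P* = 40.
With the tax, the buyer price exceeds the seller price by 30: (65 − 5Q) − (20 + 4Q) = 30 → Q' = 1.6667.
ΔQ = 5 − 1.6667 = 3.3333; the wedge equals the tax, 30.
Deadweight loss = ½ × 3.3333 × 30 = 50.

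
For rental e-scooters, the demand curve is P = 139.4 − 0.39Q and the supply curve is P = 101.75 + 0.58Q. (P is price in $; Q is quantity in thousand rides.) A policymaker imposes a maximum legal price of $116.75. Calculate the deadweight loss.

Competitive equilibrium: 139.4 − 0.39Q = 101.75 + 0.58Q → Q* = 38.8144, P* = 124.2624.
At the ceiling P = 116.75, quantity supplied = (116.75 − 101.75)/0.58 = 25.8621.
Willingness to pay at Q' = 25.8621: 139.4 − 0.39·25.8621 = 129.3138.
ΔQ = 38.8144 − 25.8621 = 12.9523; wedge = 129.3138 − 116.75 = 12.5638.
Deadweight loss = ½ × 12.9523 × 12.5638 = $81.37 thousand.

$81.37 thousand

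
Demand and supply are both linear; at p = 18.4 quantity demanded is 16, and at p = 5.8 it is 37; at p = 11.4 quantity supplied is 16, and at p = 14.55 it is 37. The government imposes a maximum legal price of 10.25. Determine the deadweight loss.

108.375

Demand slope = (5.8 − 18.4)/(37 − 16) = −0.6, so p = 28 − 0.6q.
Supply slope = (14.55 − 11.4)/(37 − 16) = 0.15, so p = 9 + 0.15q.
Competitive equilibrium: 28 − 0.6q = 9 + 0.15q → q* = 25.3333, p* = 12.8.
At the ceiling p = 10.25, quantity supplied = (10.25 − 9)/0.15 = 8.3333.
Willingness to pay at q' = 8.3333: 28 − 0.6·8.3333 = 23.
Δq = 25.3333 − 8.3333 = 17; wedge = 23 − 10.25 = 12.75.
The triangle = ½ × 17 × 12.75 = 108.375.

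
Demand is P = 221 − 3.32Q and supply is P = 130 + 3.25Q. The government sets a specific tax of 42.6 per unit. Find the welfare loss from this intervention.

Competitive equilibrium: 221 − 3.32Q = 130 + 3.25Q → Q* = 13.8508, P* = 175.0152.
With the tax, the buyer price exceeds the seller price by 42.6: (221 − 3.32Q) − (130 + 3.25Q) = 42.6 → Q' = 7.3668.
ΔQ = 13.8508 − 7.3668 = 6.484; the wedge equals the tax, 42.6.
Welfare loss = ½ × 6.484 × 42.6 = 138.11.

138.11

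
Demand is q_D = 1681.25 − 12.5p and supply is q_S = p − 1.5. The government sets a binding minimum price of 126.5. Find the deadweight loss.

289.35

In inverse form: demand p = 134.5 − 0.08q, supply p = 1.5 + q.
Competitive equilibrium: 134.5 − 0.08q = 1.5 + q → q* = 123.1481, p* = 124.6481.
At the floor p = 126.5, quantity demanded = (134.5 − 126.5)/0.08 = 100.
Sellers' marginal cost at q' = 100: 1.5 + 1·100 = 101.5.
Δq = 123.1481 − 100 = 23.1481; wedge = 126.5 − 101.5 = 25.
The triangle = ½ × 23.1481 × 25 = 289.35.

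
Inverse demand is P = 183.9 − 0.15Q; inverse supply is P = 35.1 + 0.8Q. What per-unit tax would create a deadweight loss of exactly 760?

38

Competitive equilibrium: 183.9 − 0.15Q = 35.1 + 0.8Q → Q* = 156.6316, P* = 160.4053.
A tax t gives ΔQ = t/0.95 and wedge t, so DWL = t²/1.9.
t²/1.9 = 760 → t² = 1444 → t = 38.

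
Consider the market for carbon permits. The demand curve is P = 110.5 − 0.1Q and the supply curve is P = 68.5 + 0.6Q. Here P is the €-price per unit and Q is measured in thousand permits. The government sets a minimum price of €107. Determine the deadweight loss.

Competitive equilibrium: 110.5 − 0.1Q = 68.5 + 0.6Q → Q* = 60, P* = 104.5.
At the floor P = 107, quantity demanded = (110.5 − 107)/0.1 = 35.
Sellers' marginal cost at Q' = 35: 68.5 + 0.6·35 = 89.5.
ΔQ = 60 − 35 = 25; wedge = 107 − 89.5 = 17.5.
The triangle = ½ × 25 × 17.5 = €218.75 thousand.

€218.75 thousand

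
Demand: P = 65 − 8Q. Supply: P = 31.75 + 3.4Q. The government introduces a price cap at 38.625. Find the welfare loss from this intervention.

Competitive equilibrium: 65 − 8Q = 31.75 + 3.4Q → Q* = 2.9167, P* = 41.6667.
At the ceiling P = 38.625, quantity supplied = (38.625 − 31.75)/3.4 = 2.0221.
Willingness to pay at Q' = 2.0221: 65 − 8·2.0221 = 48.8232.
ΔQ = 2.9167 − 2.0221 = 0.8946; wedge = 48.8232 − 38.625 = 10.1982.
DWL = ½ × 0.8946 × 10.1982 = 4.56.

4.56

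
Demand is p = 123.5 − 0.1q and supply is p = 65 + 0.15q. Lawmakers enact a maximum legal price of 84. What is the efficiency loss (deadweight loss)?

Competitive equilibrium: 123.5 − 0.1q = 65 + 0.15q → q* = 234, p* = 100.1.
At the ceiling p = 84, quantity supplied = (84 − 65)/0.15 = 126.66667.
Willingness to pay at q' = 126.66667: 123.5 − 0.1·126.66667 = 110.83333.
Δq = 234 − 126.66667 = 107.33333; wedge = 110.83333 − 84 = 26.83333.
The triangle = ½ × 107.33333 × 26.83333 = 1440.06.

1440.06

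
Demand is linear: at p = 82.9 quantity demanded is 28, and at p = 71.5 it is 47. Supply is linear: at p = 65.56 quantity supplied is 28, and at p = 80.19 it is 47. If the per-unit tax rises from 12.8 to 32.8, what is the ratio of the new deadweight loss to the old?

6.566

Demand slope = (71.5 − 82.9)/(47 − 28) = −0.6, so p = 99.7 − 0.6q.
Supply slope = (80.19 − 65.56)/(47 − 28) = 0.77, so p = 44 + 0.77q.
Competitive equilibrium: 99.7 − 0.6q = 44 + 0.77q → q* = 40.6569, p* = 75.3058.
For a per-unit tax t: Δq = t/1.37, so DWL = ½·t·(t/1.37) = t²/2.74.
At t = 12.8: DWL = 59.796. At t = 32.8: DWL = 392.642.
Ratio = (32.8/12.8)² = 6.566.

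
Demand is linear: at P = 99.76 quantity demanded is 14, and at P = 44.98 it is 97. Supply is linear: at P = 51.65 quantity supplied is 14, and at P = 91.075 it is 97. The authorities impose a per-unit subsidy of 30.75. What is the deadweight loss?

416.55

Demand slope = (44.98 − 99.76)/(97 − 14) = −0.66, so P = 109 − 0.66Q.
Supply slope = (91.075 − 51.65)/(97 − 14) = 0.475, so P = 45 + 0.475Q.
Competitive equilibrium: 109 − 0.66Q = 45 + 0.475Q → Q* = 56.3877, P* = 71.7841.
The subsidy lowers effective supply by 30.75: P = 14.25 + 0.475Q.
New quantity: 109 − 0.66Q = 14.25 + 0.475Q → Q' = 83.4802.
Overproduction ΔQ = 83.4802 − 56.3877 = 27.0925; wedge = subsidy = 30.75.
The triangle = ½ × 27.0925 × 30.75 = 416.55.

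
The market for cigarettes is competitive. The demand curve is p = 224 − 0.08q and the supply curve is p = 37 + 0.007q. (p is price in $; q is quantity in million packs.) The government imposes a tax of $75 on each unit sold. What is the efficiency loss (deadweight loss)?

Competitive equilibrium: 224 − 0.08q = 37 + 0.007q → q* = 2149.4253, p* = 52.046.
With the tax, the buyer price exceeds the seller price by 75: (224 − 0.08q) − (37 + 0.007q) = 75 → q' = 1287.3563.
Δq = 2149.4253 − 1287.3563 = 862.069; the wedge equals the tax, 75.
DWL = ½ × 862.069 × 75 = $32327.59 million.

$32327.59 million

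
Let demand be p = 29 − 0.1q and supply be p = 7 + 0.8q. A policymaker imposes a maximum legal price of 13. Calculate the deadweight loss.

129.20

Competitive equilibrium: 29 − 0.1q = 7 + 0.8q → q* = 24.4444, p* = 26.5556.
At the ceiling p = 13, quantity supplied = (13 − 7)/0.8 = 7.5.
Willingness to pay at q' = 7.5: 29 − 0.1·7.5 = 28.25.
Δq = 24.4444 − 7.5 = 16.9444; wedge = 28.25 − 13 = 15.25.
DWL = ½ × 16.9444 × 15.25 = 129.20.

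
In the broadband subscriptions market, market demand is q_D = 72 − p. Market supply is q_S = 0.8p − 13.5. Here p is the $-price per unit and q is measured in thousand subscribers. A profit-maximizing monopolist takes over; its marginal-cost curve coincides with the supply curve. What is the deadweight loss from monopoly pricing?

In inverse form: demand p = 72 − q, supply p = 16.875 + 1.25q.
Competitive equilibrium: 72 − q = 16.875 + 1.25q → q* = 24.5, p* = 47.5.
Marginal revenue: MR = 72 − 2q. Set MR = MC: 72 − 2q = 16.875 + 1.25q → q_m = 16.9615.
Price p_m = 72 − 1·16.9615 = 55.0385; MC(q_m) = 16.875 + 1.25·16.9615 = 38.0769.
Competitive q* = 24.5, so Δq = 7.5385; wedge = 55.0385 − 38.0769 = 16.9616.
Deadweight loss = ½ × 7.5385 × 16.9616 = $63.93 thousand.

$63.93 thousand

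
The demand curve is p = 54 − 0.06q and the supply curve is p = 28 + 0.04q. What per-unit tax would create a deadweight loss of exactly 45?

Competitive equilibrium: 54 − 0.06q = 28 + 0.04q → q* = 260, p* = 38.4.
A tax t gives Δq = t/0.1 and wedge t, so DWL = t²/0.2.
t²/0.2 = 45 → t² = 9 → t = 3.

3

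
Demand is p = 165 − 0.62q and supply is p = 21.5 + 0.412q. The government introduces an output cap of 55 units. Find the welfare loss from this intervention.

Competitive equilibrium: 165 − 0.62q = 21.5 + 0.412q → q* = 139.0504, p* = 78.7888.
At q = 55: demand price = 165 − 0.62·55 = 130.9; supply price = 21.5 + 0.412·55 = 44.16.
Δq = 139.0504 − 55 = 84.0504; wedge = 130.9 − 44.16 = 86.74.
Welfare loss = ½ × 84.0504 × 86.74 = 3645.27.

3645.27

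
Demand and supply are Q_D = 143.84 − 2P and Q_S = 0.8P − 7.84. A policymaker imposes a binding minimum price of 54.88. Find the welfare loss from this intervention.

1.76

In inverse form: demand P = 71.92 − 0.5Q, supply P = 9.8 + 1.25Q.
Competitive equilibrium: 71.92 − 0.5Q = 9.8 + 1.25Q → Q* = 35.4971, P* = 54.1714.
At the floor P = 54.88, quantity demanded = (71.92 − 54.88)/0.5 = 34.08.
Sellers' marginal cost at Q' = 34.08: 9.8 + 1.25·34.08 = 52.4.
ΔQ = 35.4971 − 34.08 = 1.4171; wedge = 54.88 − 52.4 = 2.48.
Welfare loss = ½ × 1.4171 × 2.48 = 1.76.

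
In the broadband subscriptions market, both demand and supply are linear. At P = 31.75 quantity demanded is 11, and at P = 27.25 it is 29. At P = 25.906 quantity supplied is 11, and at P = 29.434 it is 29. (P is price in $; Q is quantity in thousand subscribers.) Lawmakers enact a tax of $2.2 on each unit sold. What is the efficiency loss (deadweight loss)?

Demand slope = (27.25 − 31.75)/(29 − 11) = −0.25, so P = 34.5 − 0.25Q.
Supply slope = (29.434 − 25.906)/(29 − 11) = 0.196, so P = 23.75 + 0.196Q.
Competitive equilibrium: 34.5 − 0.25Q = 23.75 + 0.196Q → Q* = 24.1031, P* = 28.4742.
With the tax, the buyer price exceeds the seller price by 2.2: (34.5 − 0.25Q) − (23.75 + 0.196Q) = 2.2 → Q' = 19.1704.
ΔQ = 24.1031 − 19.1704 = 4.9327; the wedge equals the tax, 2.2.
Welfare loss = ½ × 4.9327 × 2.2 = $5.43 thousand.

$5.43 thousand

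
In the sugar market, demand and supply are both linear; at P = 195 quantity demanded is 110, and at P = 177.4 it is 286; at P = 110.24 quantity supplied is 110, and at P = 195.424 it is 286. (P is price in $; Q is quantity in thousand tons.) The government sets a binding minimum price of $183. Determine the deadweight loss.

Demand slope = (177.4 − 195)/(286 − 110) = −0.1, so P = 206 − 0.1Q.
Supply slope = (195.424 − 110.24)/(286 − 110) = 0.484, so P = 57 + 0.484Q.
Competitive equilibrium: 206 − 0.1Q = 57 + 0.484Q → Q* = 255.137, P* = 180.4863.
At the floor P = 183, quantity demanded = (206 − 183)/0.1 = 230.
Sellers' marginal cost at Q' = 230: 57 + 0.484·230 = 168.32.
ΔQ = 255.137 − 230 = 25.137; wedge = 183 − 168.32 = 14.68.
DWL = ½ × 25.137 × 14.68 = $184.51 thousand.

$184.51 thousand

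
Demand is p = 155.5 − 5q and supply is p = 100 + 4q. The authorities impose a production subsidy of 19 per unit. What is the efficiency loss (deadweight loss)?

20.06

Competitive equilibrium: 155.5 − 5q = 100 + 4q → q* = 6.1667, p* = 124.6667.
The subsidy lowers effective supply by 19: p = 81 + 4q.
New quantity: 155.5 − 5q = 81 + 4q → q' = 8.2778.
Overproduction Δq = 8.2778 − 6.1667 = 2.1111; wedge = subsidy = 19.
Deadweight loss = ½ × 2.1111 × 19 = 20.06.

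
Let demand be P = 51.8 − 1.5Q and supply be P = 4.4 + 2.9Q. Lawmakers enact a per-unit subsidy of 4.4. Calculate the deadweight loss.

2.20

Competitive equilibrium: 51.8 − 1.5Q = 4.4 + 2.9Q → Q* = 10.7727, P* = 35.6409.
The subsidy lowers effective supply by 4.4: P = 0 + 2.9Q.
New quantity: 51.8 − 1.5Q = 0 + 2.9Q → Q' = 11.7727.
Overproduction ΔQ = 11.7727 − 10.7727 = 1; wedge = subsidy = 4.4.
Welfare loss = ½ × 1 × 4.4 = 2.20.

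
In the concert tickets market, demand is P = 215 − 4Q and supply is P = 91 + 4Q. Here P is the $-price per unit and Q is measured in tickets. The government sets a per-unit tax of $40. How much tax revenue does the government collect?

Competitive equilibrium: 215 − 4Q = 91 + 4Q → Q* = 15.5, P* = 153.
With the tax, the buyer price exceeds the seller price by 40: (215 − 4Q) − (91 + 4Q) = 40 → Q' = 10.5.
Tax revenue = 40 × 10.5 = $420.

$420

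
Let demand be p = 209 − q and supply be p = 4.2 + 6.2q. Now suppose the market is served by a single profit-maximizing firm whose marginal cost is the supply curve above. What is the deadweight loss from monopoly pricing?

43.32

Competitive equilibrium: 209 − q = 4.2 + 6.2q → q* = 28.4444, p* = 180.5556.
Marginal revenue: MR = 209 − 2q. Set MR = MC: 209 − 2q = 4.2 + 6.2q → q_m = 24.9756.
Price p_m = 209 − 1·24.9756 = 184.0244; MC(q_m) = 4.2 + 6.2·24.9756 = 159.0487.
Competitive q* = 28.4444, so Δq = 3.4688; wedge = 184.0244 − 159.0487 = 24.9757.
Deadweight loss = ½ × 3.4688 × 24.9757 = 43.32.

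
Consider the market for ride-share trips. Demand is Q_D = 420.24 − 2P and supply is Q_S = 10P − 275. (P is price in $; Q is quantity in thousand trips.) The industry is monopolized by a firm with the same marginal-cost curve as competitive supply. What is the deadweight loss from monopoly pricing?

In inverse form: demand P = 210.12 − 0.5Q, supply P = 27.5 + 0.1Q.
Competitive equilibrium: 210.12 − 0.5Q = 27.5 + 0.1Q → Q* = 304.3667, P* = 57.9367.
Marginal revenue: MR = 210.12 − Q. Set MR = MC: 210.12 − Q = 27.5 + 0.1Q → Q_m = 166.0182.
Price P_m = 210.12 − 0.5·166.0182 = 127.1109; MC(Q_m) = 27.5 + 0.1·166.0182 = 44.1018.
Competitive Q* = 304.3667, so ΔQ = 138.3485; wedge = 127.1109 − 44.1018 = 83.0091.
Welfare loss = ½ × 138.3485 × 83.0091 = $5742.09 thousand.

$5742.09 thousand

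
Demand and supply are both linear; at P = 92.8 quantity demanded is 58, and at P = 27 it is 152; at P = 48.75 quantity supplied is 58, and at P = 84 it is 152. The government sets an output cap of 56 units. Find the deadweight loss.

992.76

Demand slope = (27 − 92.8)/(152 − 58) = −0.7, so P = 133.4 − 0.7Q.
Supply slope = (84 − 48.75)/(152 − 58) = 0.375, so P = 27 + 0.375Q.
Competitive equilibrium: 133.4 − 0.7Q = 27 + 0.375Q → Q* = 98.9767, P* = 64.1163.
At Q = 56: demand price = 133.4 − 0.7·56 = 94.2; supply price = 27 + 0.375·56 = 48.
ΔQ = 98.9767 − 56 = 42.9767; wedge = 94.2 − 48 = 46.2.
DWL = ½ × 42.9767 × 46.2 = 992.76.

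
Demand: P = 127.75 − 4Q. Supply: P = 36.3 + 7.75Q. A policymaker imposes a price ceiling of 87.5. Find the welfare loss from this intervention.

Competitive equilibrium: 127.75 − 4Q = 36.3 + 7.75Q → Q* = 7.783, P* = 96.6181.
At the ceiling P = 87.5, quantity supplied = (87.5 − 36.3)/7.75 = 6.6065.
Willingness to pay at Q' = 6.6065: 127.75 − 4·6.6065 = 101.324.
ΔQ = 7.783 − 6.6065 = 1.1765; wedge = 101.324 − 87.5 = 13.824.
Deadweight loss = ½ × 1.1765 × 13.824 = 8.13.

8.13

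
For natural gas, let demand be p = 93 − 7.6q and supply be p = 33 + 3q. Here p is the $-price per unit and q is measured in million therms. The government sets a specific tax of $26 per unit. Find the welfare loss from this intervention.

$31.89 million

Competitive equilibrium: 93 − 7.6q = 33 + 3q → q* = 5.6604, p* = 49.9811.
With the tax, the buyer price exceeds the seller price by 26: (93 − 7.6q) − (33 + 3q) = 26 → q' = 3.2075.
Δq = 5.6604 − 3.2075 = 2.4529; the wedge equals the tax, 26.
Deadweight loss = ½ × 2.4529 × 26 = $31.89 million.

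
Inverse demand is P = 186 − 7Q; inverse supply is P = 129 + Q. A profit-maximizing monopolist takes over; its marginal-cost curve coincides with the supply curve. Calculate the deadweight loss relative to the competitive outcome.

Competitive equilibrium: 186 − 7Q = 129 + Q → Q* = 7.125, P* = 136.125.
Marginal revenue: MR = 186 − 14Q. Set MR = MC: 186 − 14Q = 129 + Q → Q_m = 3.8.
Price P_m = 186 − 7·3.8 = 159.4; MC(Q_m) = 129 + 1·3.8 = 132.8.
Competitive Q* = 7.125, so ΔQ = 3.325; wedge = 159.4 − 132.8 = 26.6.
Deadweight loss = ½ × 3.325 × 26.6 = 44.22.

44.22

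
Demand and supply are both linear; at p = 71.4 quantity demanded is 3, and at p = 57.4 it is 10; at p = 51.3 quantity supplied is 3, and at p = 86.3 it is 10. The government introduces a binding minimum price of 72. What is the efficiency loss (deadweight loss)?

35.20

Demand slope = (57.4 − 71.4)/(10 − 3) = −2, so p = 77.4 − 2q.
Supply slope = (86.3 − 51.3)/(10 − 3) = 5, so p = 36.3 + 5q.
Competitive equilibrium: 77.4 − 2q = 36.3 + 5q → q* = 5.8714, p* = 65.6571.
At the floor p = 72, quantity demanded = (77.4 − 72)/2 = 2.7.
Sellers' marginal cost at q' = 2.7: 36.3 + 5·2.7 = 49.8.
Δq = 5.8714 − 2.7 = 3.1714; wedge = 72 − 49.8 = 22.2.
The triangle = ½ × 3.1714 × 22.2 = 35.20.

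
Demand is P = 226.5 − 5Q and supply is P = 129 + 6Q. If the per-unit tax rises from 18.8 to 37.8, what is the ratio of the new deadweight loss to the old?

Competitive equilibrium: 226.5 − 5Q = 129 + 6Q → Q* = 8.8636, P* = 182.1818.
For a per-unit tax t: ΔQ = t/11, so DWL = ½·t·(t/11) = t²/22.
At t = 18.8: DWL = 16.065. At t = 37.8: DWL = 64.947.
Ratio = (37.8/18.8)² = 4.043.

4.043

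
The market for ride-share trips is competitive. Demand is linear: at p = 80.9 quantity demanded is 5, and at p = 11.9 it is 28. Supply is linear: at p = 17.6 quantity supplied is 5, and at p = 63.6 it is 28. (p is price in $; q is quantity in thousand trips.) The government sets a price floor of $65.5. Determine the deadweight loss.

Demand slope = (11.9 − 80.9)/(28 − 5) = −3, so p = 95.9 − 3q.
Supply slope = (63.6 − 17.6)/(28 − 5) = 2, so p = 7.6 + 2q.
Competitive equilibrium: 95.9 − 3q = 7.6 + 2q → q* = 17.66, p* = 42.92.
At the floor p = 65.5, quantity demanded = (95.9 − 65.5)/3 = 10.1333.
Sellers' marginal cost at q' = 10.1333: 7.6 + 2·10.1333 = 27.8666.
Δq = 17.66 − 10.1333 = 7.5267; wedge = 65.5 − 27.8666 = 37.6334.
Welfare loss = ½ × 7.5267 × 37.6334 = $141.63 thousand.

$141.63 thousand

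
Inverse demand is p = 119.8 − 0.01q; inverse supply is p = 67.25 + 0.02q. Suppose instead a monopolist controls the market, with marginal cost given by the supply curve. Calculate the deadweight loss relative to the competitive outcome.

2876.57

Competitive equilibrium: 119.8 − 0.01q = 67.25 + 0.02q → q* = 1751.6667, p* = 102.2833.
Marginal revenue: MR = 119.8 − 0.02q. Set MR = MC: 119.8 − 0.02q = 67.25 + 0.02q → q_m = 1313.75.
Price p_m = 119.8 − 0.01·1313.75 = 106.6625; MC(q_m) = 67.25 + 0.02·1313.75 = 93.525.
Competitive q* = 1751.6667, so Δq = 437.9167; wedge = 106.6625 − 93.525 = 13.1375.
DWL = ½ × 437.9167 × 13.1375 = 2876.57.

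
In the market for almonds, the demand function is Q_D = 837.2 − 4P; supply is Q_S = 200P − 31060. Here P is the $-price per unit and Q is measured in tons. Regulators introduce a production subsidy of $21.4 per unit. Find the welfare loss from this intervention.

In inverse form: demand P = 209.3 − 0.25Q, supply P = 155.3 + 0.005Q.
Competitive equilibrium: 209.3 − 0.25Q = 155.3 + 0.005Q → Q* = 211.7647, P* = 156.3588.
The subsidy lowers effective supply by 21.4: P = 133.9 + 0.005Q.
New quantity: 209.3 − 0.25Q = 133.9 + 0.005Q → Q' = 295.6863.
Overproduction ΔQ = 295.6863 − 211.7647 = 83.9216; wedge = subsidy = 21.4.
The triangle = ½ × 83.9216 × 21.4 = $897.96.

$897.96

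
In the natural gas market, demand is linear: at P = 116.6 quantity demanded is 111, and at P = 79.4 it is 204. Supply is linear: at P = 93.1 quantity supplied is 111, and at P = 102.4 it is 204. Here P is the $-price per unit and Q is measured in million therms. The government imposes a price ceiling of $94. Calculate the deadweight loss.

$361 million

Demand slope = (79.4 − 116.6)/(204 − 111) = −0.4, so P = 161 − 0.4Q.
Supply slope = (102.4 − 93.1)/(204 − 111) = 0.1, so P = 82 + 0.1Q.
Competitive equilibrium: 161 − 0.4Q = 82 + 0.1Q → Q* = 158, P* = 97.8.
At the ceiling P = 94, quantity supplied = (94 − 82)/0.1 = 120.
Willingness to pay at Q' = 120: 161 − 0.4·120 = 113.
ΔQ = 158 − 120 = 38; wedge = 113 − 94 = 19.
DWL = ½ × 38 × 19 = $361 million.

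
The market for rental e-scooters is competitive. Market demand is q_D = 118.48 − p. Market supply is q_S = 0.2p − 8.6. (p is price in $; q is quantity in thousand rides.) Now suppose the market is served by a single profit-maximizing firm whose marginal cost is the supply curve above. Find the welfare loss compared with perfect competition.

$9.69 thousand

In inverse form: demand p = 118.48 − q, supply p = 43 + 5q.
Competitive equilibrium: 118.48 − q = 43 + 5q → q* = 12.58, p* = 105.9.
Marginal revenue: MR = 118.48 − 2q. Set MR = MC: 118.48 − 2q = 43 + 5q → q_m = 10.7829.
Price p_m = 118.48 − 1·10.7829 = 107.6971; MC(q_m) = 43 + 5·10.7829 = 96.9145.
Competitive q* = 12.58, so Δq = 1.7971; wedge = 107.6971 − 96.9145 = 10.7826.
Deadweight loss = ½ × 1.7971 × 10.7826 = $9.69 thousand.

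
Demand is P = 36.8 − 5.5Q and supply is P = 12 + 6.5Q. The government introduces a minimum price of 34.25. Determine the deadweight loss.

Competitive equilibrium: 36.8 − 5.5Q = 12 + 6.5Q → Q* = 2.0667, P* = 25.4333.
At the floor P = 34.25, quantity demanded = (36.8 − 34.25)/5.5 = 0.4636.
Sellers' marginal cost at Q' = 0.4636: 12 + 6.5·0.4636 = 15.0134.
ΔQ = 2.0667 − 0.4636 = 1.6031; wedge = 34.25 − 15.0134 = 19.2366.
DWL = ½ × 1.6031 × 19.2366 = 15.42.

15.42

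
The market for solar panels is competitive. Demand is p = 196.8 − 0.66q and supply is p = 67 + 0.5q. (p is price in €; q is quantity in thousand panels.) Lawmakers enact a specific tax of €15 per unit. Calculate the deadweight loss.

€96.98 thousand

Competitive equilibrium: 196.8 − 0.66q = 67 + 0.5q → q* = 111.8966, p* = 122.9483.
With the tax, the buyer price exceeds the seller price by 15: (196.8 − 0.66q) − (67 + 0.5q) = 15 → q' = 98.9655.
Δq = 111.8966 − 98.9655 = 12.9311; the wedge equals the tax, 15.
The triangle = ½ × 12.9311 × 15 = €96.98 thousand.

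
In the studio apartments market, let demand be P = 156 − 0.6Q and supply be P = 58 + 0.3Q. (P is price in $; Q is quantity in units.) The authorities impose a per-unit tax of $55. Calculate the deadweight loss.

$1680.56

Competitive equilibrium: 156 − 0.6Q = 58 + 0.3Q → Q* = 108.8889, P* = 90.6667.
With the tax, the buyer price exceeds the seller price by 55: (156 − 0.6Q) − (58 + 0.3Q) = 55 → Q' = 47.7778.
ΔQ = 108.8889 − 47.7778 = 61.1111; the wedge equals the tax, 55.
Welfare loss = ½ × 61.1111 × 55 = $1680.56.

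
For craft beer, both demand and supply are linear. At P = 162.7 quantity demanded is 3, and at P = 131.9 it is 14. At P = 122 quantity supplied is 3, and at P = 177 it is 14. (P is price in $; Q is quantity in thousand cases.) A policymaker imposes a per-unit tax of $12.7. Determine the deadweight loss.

Demand slope = (131.9 − 162.7)/(14 − 3) = −2.8, so P = 171.1 − 2.8Q.
Supply slope = (177 − 122)/(14 − 3) = 5, so P = 107 + 5Q.
Competitive equilibrium: 171.1 − 2.8Q = 107 + 5Q → Q* = 8.2179, P* = 148.0897.
With the tax, the buyer price exceeds the seller price by 12.7: (171.1 − 2.8Q) − (107 + 5Q) = 12.7 → Q' = 6.5897.
ΔQ = 8.2179 − 6.5897 = 1.6282; the wedge equals the tax, 12.7.
The triangle = ½ × 1.6282 × 12.7 = $10.34 thousand.

$10.34 thousand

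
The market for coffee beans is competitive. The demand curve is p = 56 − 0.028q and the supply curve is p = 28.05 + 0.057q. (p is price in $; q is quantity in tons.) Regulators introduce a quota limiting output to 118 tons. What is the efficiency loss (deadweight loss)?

$1888.98

Competitive equilibrium: 56 − 0.028q = 28.05 + 0.057q → q* = 328.8235, p* = 46.7929.
At q = 118: demand price = 56 − 0.028·118 = 52.696; supply price = 28.05 + 0.057·118 = 34.776.
Δq = 328.8235 − 118 = 210.8235; wedge = 52.696 − 34.776 = 17.92.
The triangle = ½ × 210.8235 × 17.92 = $1888.98.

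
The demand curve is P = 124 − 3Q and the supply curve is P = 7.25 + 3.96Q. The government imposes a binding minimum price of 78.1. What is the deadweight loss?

Competitive equilibrium: 124 − 3Q = 7.25 + 3.96Q → Q* = 16.7744, P* = 73.6767.
At the floor P = 78.1, quantity demanded = (124 − 78.1)/3 = 15.3.
Sellers' marginal cost at Q' = 15.3: 7.25 + 3.96·15.3 = 67.838.
ΔQ = 16.7744 − 15.3 = 1.4744; wedge = 78.1 − 67.838 = 10.262.
The triangle = ½ × 1.4744 × 10.262 = 7.57.

7.57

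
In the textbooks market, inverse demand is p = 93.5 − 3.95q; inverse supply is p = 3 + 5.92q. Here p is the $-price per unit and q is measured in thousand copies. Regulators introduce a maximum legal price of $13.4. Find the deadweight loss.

Competitive equilibrium: 93.5 − 3.95q = 3 + 5.92q → q* = 9.1692, p* = 57.2817.
At the ceiling p = 13.4, quantity supplied = (13.4 − 3)/5.92 = 1.7568.
Willingness to pay at q' = 1.7568: 93.5 − 3.95·1.7568 = 86.5606.
Δq = 9.1692 − 1.7568 = 7.4124; wedge = 86.5606 − 13.4 = 73.1606.
The triangle = ½ × 7.4124 × 73.1606 = $271.15 thousand.

$271.15 thousand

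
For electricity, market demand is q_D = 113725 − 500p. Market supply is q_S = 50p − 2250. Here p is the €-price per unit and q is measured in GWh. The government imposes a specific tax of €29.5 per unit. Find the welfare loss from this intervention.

€19778.41

In inverse form: demand p = 227.45 − 0.002q, supply p = 45 + 0.02q.
Competitive equilibrium: 227.45 − 0.002q = 45 + 0.02q → q* = 8293.1818, p* = 210.8636.
With the tax, the buyer price exceeds the seller price by 29.5: (227.45 − 0.002q) − (45 + 0.02q) = 29.5 → q' = 6952.2727.
Δq = 8293.1818 − 6952.2727 = 1340.9091; the wedge equals the tax, 29.5.
The triangle = ½ × 1340.9091 × 29.5 = €19778.41.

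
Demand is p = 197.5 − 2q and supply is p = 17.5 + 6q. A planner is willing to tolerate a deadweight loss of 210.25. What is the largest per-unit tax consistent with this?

Competitive equilibrium: 197.5 − 2q = 17.5 + 6q → q* = 22.5, p* = 152.5.
A tax t gives Δq = t/8 and wedge t, so DWL = t²/16.
t²/16 = 210.25 → t² = 3364 → t = 58.

58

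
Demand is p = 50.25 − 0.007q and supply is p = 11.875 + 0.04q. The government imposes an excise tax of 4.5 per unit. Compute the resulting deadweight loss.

215.43

Competitive equilibrium: 50.25 − 0.007q = 11.875 + 0.04q → q* = 816.4894, p* = 44.5346.
With the tax, the buyer price exceeds the seller price by 4.5: (50.25 − 0.007q) − (11.875 + 0.04q) = 4.5 → q' = 720.7447.
Δq = 816.4894 − 720.7447 = 95.7447; the wedge equals the tax, 4.5.
The triangle = ½ × 95.7447 × 4.5 = 215.43.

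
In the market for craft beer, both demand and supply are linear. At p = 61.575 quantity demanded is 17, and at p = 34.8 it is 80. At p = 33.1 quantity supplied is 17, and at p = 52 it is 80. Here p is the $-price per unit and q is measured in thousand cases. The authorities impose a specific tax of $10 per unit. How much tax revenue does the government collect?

Demand slope = (34.8 − 61.575)/(80 − 17) = −0.425, so p = 68.8 − 0.425q.
Supply slope = (52 − 33.1)/(80 − 17) = 0.3, so p = 28 + 0.3q.
Competitive equilibrium: 68.8 − 0.425q = 28 + 0.3q → q* = 56.2759, p* = 44.8828.
With the tax, the buyer price exceeds the seller price by 10: (68.8 − 0.425q) − (28 + 0.3q) = 10 → q' = 42.4828.
Tax revenue = 10 × 42.4828 = $424.83 thousand.

$424.83 thousand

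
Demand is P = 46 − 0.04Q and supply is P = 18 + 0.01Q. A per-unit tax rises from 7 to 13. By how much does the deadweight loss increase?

Competitive equilibrium: 46 − 0.04Q = 18 + 0.01Q → Q* = 560, P* = 23.6.
For a per-unit tax t: ΔQ = t/0.05, so DWL = ½·t·(t/0.05) = t²/0.1.
At t = 7: DWL = 490. At t = 13: DWL = 1690.
Increase = 1690 − 490 = 1200.

1200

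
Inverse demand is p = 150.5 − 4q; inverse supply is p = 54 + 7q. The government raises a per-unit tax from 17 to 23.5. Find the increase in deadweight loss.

Competitive equilibrium: 150.5 − 4q = 54 + 7q → q* = 8.7727, p* = 115.4091.
For a per-unit tax t: Δq = t/11, so DWL = ½·t·(t/11) = t²/22.
At t = 17: DWL = 13.136. At t = 23.5: DWL = 25.102.
Increase = 25.102 − 13.136 = 11.97.

11.97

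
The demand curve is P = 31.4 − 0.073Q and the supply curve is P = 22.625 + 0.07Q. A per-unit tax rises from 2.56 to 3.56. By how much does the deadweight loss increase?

21.40

Competitive equilibrium: 31.4 − 0.073Q = 22.625 + 0.07Q → Q* = 61.3636, P* = 26.9205.
For a per-unit tax t: ΔQ = t/0.143, so DWL = ½·t·(t/0.143) = t²/0.286.
At t = 2.56: DWL = 22.915. At t = 3.56: DWL = 44.313.
Increase = 44.313 − 22.915 = 21.40.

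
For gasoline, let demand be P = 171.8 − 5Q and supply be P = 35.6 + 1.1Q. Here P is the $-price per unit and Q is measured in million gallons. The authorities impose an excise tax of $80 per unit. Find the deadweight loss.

Competitive equilibrium: 171.8 − 5Q = 35.6 + 1.1Q → Q* = 22.3279, P* = 60.1607.
With the tax, the buyer price exceeds the seller price by 80: (171.8 − 5Q) − (35.6 + 1.1Q) = 80 → Q' = 9.2131.
ΔQ = 22.3279 − 9.2131 = 13.1148; the wedge equals the tax, 80.
Deadweight loss = ½ × 13.1148 × 80 = $524.59 million.

$524.59 million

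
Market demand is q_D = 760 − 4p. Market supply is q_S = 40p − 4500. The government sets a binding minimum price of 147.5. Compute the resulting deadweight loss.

In inverse form: demand p = 190 − 0.25q, supply p = 112.5 + 0.025q.
Competitive equilibrium: 190 − 0.25q = 112.5 + 0.025q → q* = 281.8182, p* = 119.5455.
At the floor p = 147.5, quantity demanded = (190 − 147.5)/0.25 = 170.
Sellers' marginal cost at q' = 170: 112.5 + 0.025·170 = 116.75.
Δq = 281.8182 − 170 = 111.8182; wedge = 147.5 − 116.75 = 30.75.
The triangle = ½ × 111.8182 × 30.75 = 1719.20.

1719.20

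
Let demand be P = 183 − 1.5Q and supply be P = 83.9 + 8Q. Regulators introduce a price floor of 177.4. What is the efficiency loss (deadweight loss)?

213.12

Competitive equilibrium: 183 − 1.5Q = 83.9 + 8Q → Q* = 10.4316, P* = 167.3526.
At the floor P = 177.4, quantity demanded = (183 − 177.4)/1.5 = 3.7333.
Sellers' marginal cost at Q' = 3.7333: 83.9 + 8·3.7333 = 113.7664.
ΔQ = 10.4316 − 3.7333 = 6.6983; wedge = 177.4 − 113.7664 = 63.6336.
The triangle = ½ × 6.6983 × 63.6336 = 213.12.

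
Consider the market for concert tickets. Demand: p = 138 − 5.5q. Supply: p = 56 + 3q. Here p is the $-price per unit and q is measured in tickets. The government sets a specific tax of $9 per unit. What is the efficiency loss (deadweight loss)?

$4.76

Competitive equilibrium: 138 − 5.5q = 56 + 3q → q* = 9.64706, p* = 84.94118.
With the tax, the buyer price exceeds the seller price by 9: (138 − 5.5q) − (56 + 3q) = 9 → q' = 8.58824.
Δq = 9.64706 − 8.58824 = 1.05882; the wedge equals the tax, 9.
Deadweight loss = ½ × 1.05882 × 9 = $4.76.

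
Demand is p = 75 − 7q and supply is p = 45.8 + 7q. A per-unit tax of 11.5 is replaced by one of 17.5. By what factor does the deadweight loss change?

2.316

Competitive equilibrium: 75 − 7q = 45.8 + 7q → q* = 2.0857, p* = 60.4.
For a per-unit tax t: Δq = t/14, so DWL = ½·t·(t/14) = t²/28.
At t = 11.5: DWL = 4.723. At t = 17.5: DWL = 10.9375.
Ratio = (17.5/11.5)² = 2.316.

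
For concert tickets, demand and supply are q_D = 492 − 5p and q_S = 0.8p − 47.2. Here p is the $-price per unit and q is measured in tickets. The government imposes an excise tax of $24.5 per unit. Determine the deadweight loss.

$206.98

In inverse form: demand p = 98.4 − 0.2q, supply p = 59 + 1.25q.
Competitive equilibrium: 98.4 − 0.2q = 59 + 1.25q → q* = 27.1724, p* = 92.9655.
With the tax, the buyer price exceeds the seller price by 24.5: (98.4 − 0.2q) − (59 + 1.25q) = 24.5 → q' = 10.2759.
Δq = 27.1724 − 10.2759 = 16.8965; the wedge equals the tax, 24.5.
Welfare loss = ½ × 16.8965 × 24.5 = $206.98.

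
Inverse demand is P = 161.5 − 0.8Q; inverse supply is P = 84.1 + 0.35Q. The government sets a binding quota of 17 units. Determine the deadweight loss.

1455.05

Competitive equilibrium: 161.5 − 0.8Q = 84.1 + 0.35Q → Q* = 67.3043, P* = 107.6565.
At Q = 17: demand price = 161.5 − 0.8·17 = 147.9; supply price = 84.1 + 0.35·17 = 90.05.
ΔQ = 67.3043 − 17 = 50.3043; wedge = 147.9 − 90.05 = 57.85.
DWL = ½ × 50.3043 × 57.85 = 1455.05.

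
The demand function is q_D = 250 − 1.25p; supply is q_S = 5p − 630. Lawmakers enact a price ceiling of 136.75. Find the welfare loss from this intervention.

205.03

In inverse form: demand p = 200 − 0.8q, supply p = 126 + 0.2q.
Competitive equilibrium: 200 − 0.8q = 126 + 0.2q → q* = 74, p* = 140.8.
At the ceiling p = 136.75, quantity supplied = (136.75 − 126)/0.2 = 53.75.
Willingness to pay at q' = 53.75: 200 − 0.8·53.75 = 157.
Δq = 74 − 53.75 = 20.25; wedge = 157 − 136.75 = 20.25.
Welfare loss = ½ × 20.25 × 20.25 = 205.03.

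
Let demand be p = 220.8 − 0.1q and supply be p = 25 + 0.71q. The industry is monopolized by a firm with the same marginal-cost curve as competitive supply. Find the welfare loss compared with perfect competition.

Competitive equilibrium: 220.8 − 0.1q = 25 + 0.71q → q* = 241.7284, p* = 196.6272.
Marginal revenue: MR = 220.8 − 0.2q. Set MR = MC: 220.8 − 0.2q = 25 + 0.71q → q_m = 215.1648.
Price p_m = 220.8 − 0.1·215.1648 = 199.2835; MC(q_m) = 25 + 0.71·215.1648 = 177.767.
Competitive q* = 241.7284, so Δq = 26.5636; wedge = 199.2835 − 177.767 = 21.5165.
Welfare loss = ½ × 26.5636 × 21.5165 = 285.78.

285.78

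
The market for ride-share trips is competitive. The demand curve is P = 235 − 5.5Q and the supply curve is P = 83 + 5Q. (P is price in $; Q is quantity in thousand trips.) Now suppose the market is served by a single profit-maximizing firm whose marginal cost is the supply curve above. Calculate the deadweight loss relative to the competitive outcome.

$130 thousand

Competitive equilibrium: 235 − 5.5Q = 83 + 5Q → Q* = 14.4762, P* = 155.381.
Marginal revenue: MR = 235 − 11Q. Set MR = MC: 235 − 11Q = 83 + 5Q → Q_m = 9.5.
Price P_m = 235 − 5.5·9.5 = 182.75; MC(Q_m) = 83 + 5·9.5 = 130.5.
Competitive Q* = 14.4762, so ΔQ = 4.9762; wedge = 182.75 − 130.5 = 52.25.
Welfare loss = ½ × 4.9762 × 52.25 = $130 thousand.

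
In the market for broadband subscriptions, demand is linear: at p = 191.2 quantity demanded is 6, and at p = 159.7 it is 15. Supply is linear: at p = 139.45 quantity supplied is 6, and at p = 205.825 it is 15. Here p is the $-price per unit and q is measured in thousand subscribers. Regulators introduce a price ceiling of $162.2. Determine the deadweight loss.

Demand slope = (159.7 − 191.2)/(15 − 6) = −3.5, so p = 212.2 − 3.5q.
Supply slope = (205.825 − 139.45)/(15 − 6) = 7.375, so p = 95.2 + 7.375q.
Competitive equilibrium: 212.2 − 3.5q = 95.2 + 7.375q → q* = 10.7586, p* = 174.5448.
At the ceiling p = 162.2, quantity supplied = (162.2 − 95.2)/7.375 = 9.0847.
Willingness to pay at q' = 9.0847: 212.2 − 3.5·9.0847 = 180.4036.
Δq = 10.7586 − 9.0847 = 1.6739; wedge = 180.4036 − 162.2 = 18.2036.
The triangle = ½ × 1.6739 × 18.2036 = $15.24 thousand.

$15.24 thousand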